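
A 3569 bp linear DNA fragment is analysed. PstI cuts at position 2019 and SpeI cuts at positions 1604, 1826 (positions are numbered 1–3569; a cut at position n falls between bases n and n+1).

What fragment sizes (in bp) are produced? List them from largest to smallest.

Combined cut positions (sorted): 1604, 1826, 2019.
Linear molecule, 3 cuts → 4 fragments:
  1604 − 0 = 1604 bp
  1826 − 1604 = 222 bp
  2019 − 1826 = 193 bp
  3569 − 2019 = 1550 bp
Sorted largest to smallest: 1604, 1550, 222, 193 bp.

1604, 1550, 222, 193 bp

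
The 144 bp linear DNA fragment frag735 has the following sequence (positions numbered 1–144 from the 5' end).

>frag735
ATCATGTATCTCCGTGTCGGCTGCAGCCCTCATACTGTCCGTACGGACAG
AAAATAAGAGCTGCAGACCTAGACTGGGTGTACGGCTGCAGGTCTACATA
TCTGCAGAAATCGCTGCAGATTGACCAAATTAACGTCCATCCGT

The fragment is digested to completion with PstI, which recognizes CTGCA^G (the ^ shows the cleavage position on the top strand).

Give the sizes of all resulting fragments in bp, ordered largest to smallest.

40, 26, 25, 25, 16, 12 bp

PstI sites (CTGCAG) start at positions 21, 61, 86, 102, 114.
PstI cuts after base 5 of each site (before the last base), so after positions 25, 65, 90, 106, 118.
Linear molecule, 5 cuts → 6 fragments:
  1–25 → 25 bp
  26–65 → 40 bp
  66–90 → 25 bp
  91–106 → 16 bp
  107–118 → 12 bp
  119–144 → 26 bp
Sorted largest to smallest: 40, 26, 25, 25, 16, 12 bp.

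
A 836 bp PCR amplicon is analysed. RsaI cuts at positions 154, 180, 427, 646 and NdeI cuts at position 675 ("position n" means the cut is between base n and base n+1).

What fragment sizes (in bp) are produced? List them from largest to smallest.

Combined cut positions (sorted): 154, 180, 427, 646, 675.
Linear molecule, 5 cuts → 6 fragments:
  154 − 0 = 154 bp
  180 − 154 = 26 bp
  427 − 180 = 247 bp
  646 − 427 = 219 bp
  675 − 646 = 29 bp
  836 − 675 = 161 bp
Sorted largest to smallest: 247, 219, 161, 154, 29, 26 bp.

247, 219, 161, 154, 29, 26 bp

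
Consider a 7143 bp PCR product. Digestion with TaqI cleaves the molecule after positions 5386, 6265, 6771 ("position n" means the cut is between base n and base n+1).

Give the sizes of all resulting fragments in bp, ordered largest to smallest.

Linear molecule, 3 cuts → 4 fragments:
  5386 − 0 = 5386 bp
  6265 − 5386 = 879 bp
  6771 − 6265 = 506 bp
  7143 − 6771 = 372 bp
Sorted largest to smallest: 5386, 879, 506, 372 bp.

5386, 879, 506, 372 bp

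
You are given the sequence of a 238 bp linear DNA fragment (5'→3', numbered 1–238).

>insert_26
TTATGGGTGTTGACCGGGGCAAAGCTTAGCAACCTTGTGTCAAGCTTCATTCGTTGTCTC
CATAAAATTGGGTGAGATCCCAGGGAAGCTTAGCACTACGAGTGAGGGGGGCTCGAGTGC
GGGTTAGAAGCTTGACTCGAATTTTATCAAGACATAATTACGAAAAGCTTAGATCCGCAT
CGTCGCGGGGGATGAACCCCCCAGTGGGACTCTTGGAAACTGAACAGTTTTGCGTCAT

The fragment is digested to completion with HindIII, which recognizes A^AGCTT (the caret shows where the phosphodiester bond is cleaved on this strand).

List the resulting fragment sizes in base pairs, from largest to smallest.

HindIII sites (AAGCTT) start at positions 22, 42, 86, 128, 165.
HindIII cuts after the first base of each site, so after positions 22, 42, 86, 128, 165.
Linear molecule, 5 cuts → 6 fragments:
  1–22 → 22 bp
  23–42 → 20 bp
  43–86 → 44 bp
  87–128 → 42 bp
  129–165 → 37 bp
  166–238 → 73 bp
Sorted largest to smallest: 73, 44, 42, 37, 22, 20 bp.

73, 44, 42, 37, 22, 20 bp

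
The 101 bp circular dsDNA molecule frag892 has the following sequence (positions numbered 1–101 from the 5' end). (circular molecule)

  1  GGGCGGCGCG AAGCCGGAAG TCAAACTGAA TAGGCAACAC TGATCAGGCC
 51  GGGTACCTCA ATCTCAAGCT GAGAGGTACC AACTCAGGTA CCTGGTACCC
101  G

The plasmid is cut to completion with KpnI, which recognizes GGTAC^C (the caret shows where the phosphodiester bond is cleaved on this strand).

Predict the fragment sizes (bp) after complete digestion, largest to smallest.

KpnI sites (GGTACC) start at positions 52, 75, 87, 94.
KpnI cuts after base 5 of each site (before the last base), so after positions 56, 79, 91, 98.
Circular molecule, 4 cuts → 4 fragments:
  57–79 → 23 bp
  80–91 → 12 bp
  92–98 → 7 bp
  99–101 then 1–56 → 3 + 56 = 59 bp
Sorted largest to smallest: 59, 23, 12, 7 bp.

59, 23, 12, 7 bp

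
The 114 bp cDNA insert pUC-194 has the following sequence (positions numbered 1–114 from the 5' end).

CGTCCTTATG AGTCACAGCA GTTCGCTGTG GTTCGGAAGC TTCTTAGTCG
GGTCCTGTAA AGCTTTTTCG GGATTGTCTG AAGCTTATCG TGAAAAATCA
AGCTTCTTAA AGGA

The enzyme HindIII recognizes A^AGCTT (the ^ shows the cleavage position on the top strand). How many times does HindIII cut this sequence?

4

AAGCTT occurs starting at positions 37, 60, 81, 100.
HindIII cuts at 4 sites.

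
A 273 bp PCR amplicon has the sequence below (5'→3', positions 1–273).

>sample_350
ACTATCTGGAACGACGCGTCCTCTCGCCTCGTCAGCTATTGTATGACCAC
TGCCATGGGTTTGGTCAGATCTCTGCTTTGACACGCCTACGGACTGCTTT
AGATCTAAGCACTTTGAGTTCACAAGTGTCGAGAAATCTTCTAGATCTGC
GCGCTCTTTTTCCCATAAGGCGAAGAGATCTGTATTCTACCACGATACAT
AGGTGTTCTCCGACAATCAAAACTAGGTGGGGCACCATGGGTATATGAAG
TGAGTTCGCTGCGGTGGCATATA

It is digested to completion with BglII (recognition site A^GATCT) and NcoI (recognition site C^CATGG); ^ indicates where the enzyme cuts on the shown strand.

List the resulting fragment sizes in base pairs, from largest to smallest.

59, 53, 42, 38, 34, 33, 14 bp

BglII sites (AGATCT) start at positions 67, 101, 143, 176.
BglII cuts after the first base of each site, so after positions 67, 101, 143, 176.
NcoI sites (CCATGG) start at positions 53, 235.
NcoI cuts after the first base of each site, so after positions 53, 235.
Combined cut positions: 53, 67, 101, 143, 176, 235.
Linear molecule, 6 cuts → 7 fragments:
  1–53 → 53 bp
  54–67 → 14 bp
  68–101 → 34 bp
  102–143 → 42 bp
  144–176 → 33 bp
  177–235 → 59 bp
  236–273 → 38 bp
Sorted largest to smallest: 59, 53, 42, 38, 34, 33, 14 bp.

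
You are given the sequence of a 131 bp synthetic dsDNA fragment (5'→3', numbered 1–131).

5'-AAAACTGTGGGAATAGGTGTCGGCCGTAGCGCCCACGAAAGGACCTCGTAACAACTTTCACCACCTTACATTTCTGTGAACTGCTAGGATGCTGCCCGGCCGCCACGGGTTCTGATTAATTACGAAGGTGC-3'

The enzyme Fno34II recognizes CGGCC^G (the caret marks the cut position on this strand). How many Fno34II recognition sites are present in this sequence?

CGGCCG occurs starting at positions 21, 97.
Fno34II cuts at 2 sites.

2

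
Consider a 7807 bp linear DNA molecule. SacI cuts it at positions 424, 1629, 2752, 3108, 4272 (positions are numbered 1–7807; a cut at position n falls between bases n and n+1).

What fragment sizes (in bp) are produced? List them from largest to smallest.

3535, 1205, 1164, 1123, 424, 356 bp

Linear molecule, 5 cuts → 6 fragments:
  424 − 0 = 424 bp
  1629 − 424 = 1205 bp
  2752 − 1629 = 1123 bp
  3108 − 2752 = 356 bp
  4272 − 3108 = 1164 bp
  7807 − 4272 = 3535 bp
Sorted largest to smallest: 3535, 1205, 1164, 1123, 424, 356 bp.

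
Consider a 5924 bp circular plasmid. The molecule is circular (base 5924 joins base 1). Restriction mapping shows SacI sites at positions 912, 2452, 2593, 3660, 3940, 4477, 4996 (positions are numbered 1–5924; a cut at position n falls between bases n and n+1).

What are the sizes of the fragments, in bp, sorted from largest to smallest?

Circular molecule, 7 cuts → 7 fragments:
  2452 − 912 = 1540 bp
  2593 − 2452 = 141 bp
  3660 − 2593 = 1067 bp
  3940 − 3660 = 280 bp
  4477 − 3940 = 537 bp
  4996 − 4477 = 519 bp
  wrap: 5924 − 4996 + 912 = 1840 bp
Sorted largest to smallest: 1840, 1540, 1067, 537, 519, 280, 141 bp.

1840, 1540, 1067, 537, 519, 280, 141 bp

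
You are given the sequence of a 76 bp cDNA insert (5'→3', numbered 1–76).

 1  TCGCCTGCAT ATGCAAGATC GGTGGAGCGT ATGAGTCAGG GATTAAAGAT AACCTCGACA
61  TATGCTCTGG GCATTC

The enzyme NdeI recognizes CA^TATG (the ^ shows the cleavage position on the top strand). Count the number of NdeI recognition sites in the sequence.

CATATG occurs starting at positions 8, 59.
NdeI cuts at 2 sites.

2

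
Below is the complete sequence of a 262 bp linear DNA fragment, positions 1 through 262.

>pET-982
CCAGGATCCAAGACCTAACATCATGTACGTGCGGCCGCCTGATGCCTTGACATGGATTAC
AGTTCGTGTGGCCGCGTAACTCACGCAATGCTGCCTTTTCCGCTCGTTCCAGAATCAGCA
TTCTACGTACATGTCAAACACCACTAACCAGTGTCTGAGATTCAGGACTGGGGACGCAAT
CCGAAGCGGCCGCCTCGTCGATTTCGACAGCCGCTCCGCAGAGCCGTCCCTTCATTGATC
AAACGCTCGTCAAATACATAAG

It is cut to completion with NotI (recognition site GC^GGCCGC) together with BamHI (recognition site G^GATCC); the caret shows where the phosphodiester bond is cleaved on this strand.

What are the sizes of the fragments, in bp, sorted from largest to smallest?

155, 75, 28, 4 bp

NotI sites (GCGGCCGC) start at positions 31, 186.
NotI cuts after base 2 of each site, so after positions 32, 187.
The BamHI site (GGATCC) starts at position 4.
BamHI cuts after the first base of each site, so after position 4.
Combined cut positions: 4, 32, 187.
Linear molecule, 3 cuts → 4 fragments:
  1–4 → 4 bp
  5–32 → 28 bp
  33–187 → 155 bp
  188–262 → 75 bp
Sorted largest to smallest: 155, 75, 28, 4 bp.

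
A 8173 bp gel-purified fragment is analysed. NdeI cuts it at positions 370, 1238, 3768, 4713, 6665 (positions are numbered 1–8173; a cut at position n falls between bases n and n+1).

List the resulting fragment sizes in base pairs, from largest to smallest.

2530, 1952, 1508, 945, 868, 370 bp

Linear molecule, 5 cuts → 6 fragments:
  370 − 0 = 370 bp
  1238 − 370 = 868 bp
  3768 − 1238 = 2530 bp
  4713 − 3768 = 945 bp
  6665 − 4713 = 1952 bp
  8173 − 6665 = 1508 bp
Sorted largest to smallest: 2530, 1952, 1508, 945, 868, 370 bp.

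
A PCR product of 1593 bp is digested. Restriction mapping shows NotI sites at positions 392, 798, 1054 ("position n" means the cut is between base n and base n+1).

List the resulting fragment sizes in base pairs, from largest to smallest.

Linear molecule, 3 cuts → 4 fragments:
  392 − 0 = 392 bp
  798 − 392 = 406 bp
  1054 − 798 = 256 bp
  1593 − 1054 = 539 bp
Sorted largest to smallest: 539, 406, 392, 256 bp.

539, 406, 392, 256 bp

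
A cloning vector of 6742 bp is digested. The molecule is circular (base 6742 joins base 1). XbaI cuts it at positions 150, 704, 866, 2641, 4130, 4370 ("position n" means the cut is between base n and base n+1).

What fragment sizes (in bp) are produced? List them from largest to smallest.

2522, 1775, 1489, 554, 240, 162 bp

Circular molecule, 6 cuts → 6 fragments:
  704 − 150 = 554 bp
  866 − 704 = 162 bp
  2641 − 866 = 1775 bp
  4130 − 2641 = 1489 bp
  4370 − 4130 = 240 bp
  wrap: 6742 − 4370 + 150 = 2522 bp
Sorted largest to smallest: 2522, 1775, 1489, 554, 240, 162 bp.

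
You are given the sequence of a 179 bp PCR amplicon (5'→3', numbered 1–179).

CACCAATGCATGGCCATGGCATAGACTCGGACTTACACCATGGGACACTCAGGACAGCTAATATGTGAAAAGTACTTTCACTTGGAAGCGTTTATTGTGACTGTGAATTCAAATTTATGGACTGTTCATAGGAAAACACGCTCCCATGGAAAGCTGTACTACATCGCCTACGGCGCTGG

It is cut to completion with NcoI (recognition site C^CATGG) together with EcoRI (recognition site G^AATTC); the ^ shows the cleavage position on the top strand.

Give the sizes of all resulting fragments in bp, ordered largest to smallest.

NcoI sites (CCATGG) start at positions 14, 38, 144.
NcoI cuts after the first base of each site, so after positions 14, 38, 144.
The EcoRI site (GAATTC) starts at position 105.
EcoRI cuts after the first base of each site, so after position 105.
Combined cut positions: 14, 38, 105, 144.
Linear molecule, 4 cuts → 5 fragments:
  1–14 → 14 bp
  15–38 → 24 bp
  39–105 → 67 bp
  106–144 → 39 bp
  145–179 → 35 bp
Sorted largest to smallest: 67, 39, 35, 24, 14 bp.

67, 39, 35, 24, 14 bp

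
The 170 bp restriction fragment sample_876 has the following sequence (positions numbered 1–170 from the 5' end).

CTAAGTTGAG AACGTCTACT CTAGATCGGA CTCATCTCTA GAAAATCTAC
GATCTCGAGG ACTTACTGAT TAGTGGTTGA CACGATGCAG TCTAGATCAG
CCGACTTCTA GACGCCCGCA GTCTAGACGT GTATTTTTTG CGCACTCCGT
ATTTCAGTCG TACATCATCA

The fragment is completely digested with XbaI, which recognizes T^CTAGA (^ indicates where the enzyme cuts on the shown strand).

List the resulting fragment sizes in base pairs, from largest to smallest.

54, 48, 20, 17, 16, 15 bp

XbaI sites (TCTAGA) start at positions 20, 37, 91, 107, 122.
XbaI cuts after the first base of each site, so after positions 20, 37, 91, 107, 122.
Linear molecule, 5 cuts → 6 fragments:
  1–20 → 20 bp
  21–37 → 17 bp
  38–91 → 54 bp
  92–107 → 16 bp
  108–122 → 15 bp
  123–170 → 48 bp
Sorted largest to smallest: 54, 48, 20, 17, 16, 15 bp.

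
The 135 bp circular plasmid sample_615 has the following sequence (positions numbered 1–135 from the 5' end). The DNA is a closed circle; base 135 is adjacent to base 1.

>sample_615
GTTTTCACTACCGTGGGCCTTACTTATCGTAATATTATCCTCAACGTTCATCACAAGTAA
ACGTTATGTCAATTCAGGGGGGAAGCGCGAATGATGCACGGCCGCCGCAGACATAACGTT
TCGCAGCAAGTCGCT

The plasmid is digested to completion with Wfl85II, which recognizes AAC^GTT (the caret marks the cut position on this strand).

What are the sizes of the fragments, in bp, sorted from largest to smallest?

63, 55, 17 bp

Wfl85II sites (AACGTT) start at positions 43, 60, 115.
Wfl85II cuts after base 3 of each site, so after positions 45, 62, 117.
Circular molecule, 3 cuts → 3 fragments:
  46–62 → 17 bp
  63–117 → 55 bp
  118–135 then 1–45 → 18 + 45 = 63 bp
Sorted largest to smallest: 63, 55, 17 bp.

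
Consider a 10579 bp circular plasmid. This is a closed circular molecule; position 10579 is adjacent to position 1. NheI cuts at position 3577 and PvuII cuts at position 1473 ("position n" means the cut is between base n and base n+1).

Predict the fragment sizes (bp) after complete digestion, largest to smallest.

Combined cut positions (sorted): 1473, 3577.
Circular molecule, 2 cuts → 2 fragments:
  3577 − 1473 = 2104 bp
  wrap: 10579 − 3577 + 1473 = 8475 bp
Sorted largest to smallest: 8475, 2104 bp.

8475, 2104 bp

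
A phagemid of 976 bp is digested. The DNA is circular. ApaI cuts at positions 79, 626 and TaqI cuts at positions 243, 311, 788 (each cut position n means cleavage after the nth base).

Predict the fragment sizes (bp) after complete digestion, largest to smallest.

Combined cut positions (sorted): 79, 243, 311, 626, 788.
Circular molecule, 5 cuts → 5 fragments:
  243 − 79 = 164 bp
  311 − 243 = 68 bp
  626 − 311 = 315 bp
  788 − 626 = 162 bp
  wrap: 976 − 788 + 79 = 267 bp
Sorted largest to smallest: 315, 267, 164, 162, 68 bp.

315, 267, 164, 162, 68 bp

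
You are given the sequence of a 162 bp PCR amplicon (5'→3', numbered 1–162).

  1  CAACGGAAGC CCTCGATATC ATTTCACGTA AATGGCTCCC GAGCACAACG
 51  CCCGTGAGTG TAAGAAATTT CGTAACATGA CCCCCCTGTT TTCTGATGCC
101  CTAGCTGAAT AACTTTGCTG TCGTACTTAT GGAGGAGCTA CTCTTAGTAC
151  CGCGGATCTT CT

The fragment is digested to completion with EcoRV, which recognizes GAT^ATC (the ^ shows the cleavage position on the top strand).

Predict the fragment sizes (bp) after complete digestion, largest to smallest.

The EcoRV site (GATATC) starts at position 15.
EcoRV cuts after base 3 of each site, so after position 17.
Linear molecule, 1 cut → 2 fragments:
  1–17 → 17 bp
  18–162 → 145 bp
Sorted largest to smallest: 145, 17 bp.

145, 17 bp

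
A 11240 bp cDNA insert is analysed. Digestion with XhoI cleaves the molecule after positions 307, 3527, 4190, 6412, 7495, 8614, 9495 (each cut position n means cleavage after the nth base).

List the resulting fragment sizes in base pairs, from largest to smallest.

Linear molecule, 7 cuts → 8 fragments:
  307 − 0 = 307 bp
  3527 − 307 = 3220 bp
  4190 − 3527 = 663 bp
  6412 − 4190 = 2222 bp
  7495 − 6412 = 1083 bp
  8614 − 7495 = 1119 bp
  9495 − 8614 = 881 bp
  11240 − 9495 = 1745 bp
Sorted largest to smallest: 3220, 2222, 1745, 1119, 1083, 881, 663, 307 bp.

3220, 2222, 1745, 1119, 1083, 881, 663, 307 bp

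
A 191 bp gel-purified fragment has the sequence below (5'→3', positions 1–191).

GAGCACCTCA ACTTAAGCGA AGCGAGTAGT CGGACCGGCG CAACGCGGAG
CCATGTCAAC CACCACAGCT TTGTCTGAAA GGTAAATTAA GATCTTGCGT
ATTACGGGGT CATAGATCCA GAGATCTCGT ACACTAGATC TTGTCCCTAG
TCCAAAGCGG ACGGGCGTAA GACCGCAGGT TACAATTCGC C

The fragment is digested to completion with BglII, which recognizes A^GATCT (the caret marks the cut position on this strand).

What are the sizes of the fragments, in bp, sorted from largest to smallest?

90, 55, 32, 14 bp

BglII sites (AGATCT) start at positions 90, 122, 136.
BglII cuts after the first base of each site, so after positions 90, 122, 136.
Linear molecule, 3 cuts → 4 fragments:
  1–90 → 90 bp
  91–122 → 32 bp
  123–136 → 14 bp
  137–191 → 55 bp
Sorted largest to smallest: 90, 55, 32, 14 bp.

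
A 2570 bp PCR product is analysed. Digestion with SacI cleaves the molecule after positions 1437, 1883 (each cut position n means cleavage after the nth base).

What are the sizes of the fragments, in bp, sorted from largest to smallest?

1437, 687, 446 bp

Linear molecule, 2 cuts → 3 fragments:
  1437 − 0 = 1437 bp
  1883 − 1437 = 446 bp
  2570 − 1883 = 687 bp
Sorted largest to smallest: 1437, 687, 446 bp.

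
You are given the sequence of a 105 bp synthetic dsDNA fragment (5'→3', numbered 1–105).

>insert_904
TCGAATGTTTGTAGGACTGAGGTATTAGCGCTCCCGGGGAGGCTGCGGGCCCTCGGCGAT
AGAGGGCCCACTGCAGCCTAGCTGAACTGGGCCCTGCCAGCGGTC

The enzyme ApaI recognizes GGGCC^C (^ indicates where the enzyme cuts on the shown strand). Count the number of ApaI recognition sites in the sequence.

3

GGGCCC occurs starting at positions 47, 64, 89.
ApaI cuts at 3 sites.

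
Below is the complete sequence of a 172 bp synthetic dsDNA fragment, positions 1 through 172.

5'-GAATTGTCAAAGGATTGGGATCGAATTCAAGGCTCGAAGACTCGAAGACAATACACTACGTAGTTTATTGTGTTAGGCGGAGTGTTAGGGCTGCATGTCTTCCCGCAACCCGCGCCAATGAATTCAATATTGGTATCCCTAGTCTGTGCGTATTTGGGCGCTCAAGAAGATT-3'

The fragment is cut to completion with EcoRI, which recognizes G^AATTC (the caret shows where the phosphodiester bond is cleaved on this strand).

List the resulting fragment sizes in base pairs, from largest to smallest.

EcoRI sites (GAATTC) start at positions 23, 120.
EcoRI cuts after the first base of each site, so after positions 23, 120.
Linear molecule, 2 cuts → 3 fragments:
  1–23 → 23 bp
  24–120 → 97 bp
  121–172 → 52 bp
Sorted largest to smallest: 97, 52, 23 bp.

97, 52, 23 bp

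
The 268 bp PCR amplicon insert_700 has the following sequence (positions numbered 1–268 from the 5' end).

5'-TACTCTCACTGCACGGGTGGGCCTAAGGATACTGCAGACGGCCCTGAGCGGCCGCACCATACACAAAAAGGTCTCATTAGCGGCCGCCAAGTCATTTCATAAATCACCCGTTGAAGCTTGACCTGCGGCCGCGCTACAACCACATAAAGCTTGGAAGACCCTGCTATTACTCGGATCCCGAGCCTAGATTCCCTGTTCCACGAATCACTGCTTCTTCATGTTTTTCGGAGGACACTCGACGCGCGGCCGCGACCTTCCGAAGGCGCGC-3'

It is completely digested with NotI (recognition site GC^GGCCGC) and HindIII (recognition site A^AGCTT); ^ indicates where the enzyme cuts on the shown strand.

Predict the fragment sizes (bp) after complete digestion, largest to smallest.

NotI sites (GCGGCCGC) start at positions 48, 80, 125, 243.
NotI cuts after base 2 of each site, so after positions 49, 81, 126, 244.
HindIII sites (AAGCTT) start at positions 114, 147.
HindIII cuts after the first base of each site, so after positions 114, 147.
Combined cut positions: 49, 81, 114, 126, 147, 244.
Linear molecule, 6 cuts → 7 fragments:
  1–49 → 49 bp
  50–81 → 32 bp
  82–114 → 33 bp
  115–126 → 12 bp
  127–147 → 21 bp
  148–244 → 97 bp
  245–268 → 24 bp
Sorted largest to smallest: 97, 49, 33, 32, 24, 21, 12 bp.

97, 49, 33, 32, 24, 21, 12 bp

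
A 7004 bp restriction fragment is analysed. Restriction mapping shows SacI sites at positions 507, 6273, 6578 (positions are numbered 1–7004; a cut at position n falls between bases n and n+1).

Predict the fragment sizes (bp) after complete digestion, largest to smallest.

5766, 507, 426, 305 bp

Linear molecule, 3 cuts → 4 fragments:
  507 − 0 = 507 bp
  6273 − 507 = 5766 bp
  6578 − 6273 = 305 bp
  7004 − 6578 = 426 bp
Sorted largest to smallest: 5766, 507, 426, 305 bp.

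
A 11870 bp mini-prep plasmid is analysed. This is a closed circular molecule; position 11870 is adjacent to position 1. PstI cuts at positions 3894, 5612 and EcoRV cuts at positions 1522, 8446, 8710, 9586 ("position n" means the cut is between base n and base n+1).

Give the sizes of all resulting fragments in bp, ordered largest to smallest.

Combined cut positions (sorted): 1522, 3894, 5612, 8446, 8710, 9586.
Circular molecule, 6 cuts → 6 fragments:
  3894 − 1522 = 2372 bp
  5612 − 3894 = 1718 bp
  8446 − 5612 = 2834 bp
  8710 − 8446 = 264 bp
  9586 − 8710 = 876 bp
  wrap: 11870 − 9586 + 1522 = 3806 bp
Sorted largest to smallest: 3806, 2834, 2372, 1718, 876, 264 bp.

3806, 2834, 2372, 1718, 876, 264 bp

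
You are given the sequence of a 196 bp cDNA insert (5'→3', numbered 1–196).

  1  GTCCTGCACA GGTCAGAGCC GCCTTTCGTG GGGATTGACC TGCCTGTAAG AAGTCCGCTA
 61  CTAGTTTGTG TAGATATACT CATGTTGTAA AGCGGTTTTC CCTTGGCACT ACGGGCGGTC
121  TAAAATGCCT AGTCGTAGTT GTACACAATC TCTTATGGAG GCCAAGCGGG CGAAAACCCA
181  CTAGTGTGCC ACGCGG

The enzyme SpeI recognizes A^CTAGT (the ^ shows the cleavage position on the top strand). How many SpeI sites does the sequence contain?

2

ACTAGT occurs starting at positions 60, 180.
SpeI cuts at 2 sites.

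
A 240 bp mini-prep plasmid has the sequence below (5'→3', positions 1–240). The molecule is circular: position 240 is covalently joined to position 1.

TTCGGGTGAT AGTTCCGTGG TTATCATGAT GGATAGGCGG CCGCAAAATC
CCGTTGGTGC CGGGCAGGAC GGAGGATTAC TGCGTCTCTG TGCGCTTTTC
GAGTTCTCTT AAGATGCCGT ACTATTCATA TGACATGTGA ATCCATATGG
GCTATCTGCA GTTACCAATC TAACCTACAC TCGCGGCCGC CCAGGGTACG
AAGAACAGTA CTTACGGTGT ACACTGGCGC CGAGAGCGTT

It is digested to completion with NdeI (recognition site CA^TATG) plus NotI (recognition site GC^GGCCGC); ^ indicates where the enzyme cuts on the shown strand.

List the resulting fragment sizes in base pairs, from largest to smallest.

94, 90, 39, 17 bp

NdeI sites (CATATG) start at positions 127, 144.
NdeI cuts after base 2 of each site, so after positions 128, 145.
NotI sites (GCGGCCGC) start at positions 37, 183.
NotI cuts after base 2 of each site, so after positions 38, 184.
Combined cut positions: 38, 128, 145, 184.
Circular molecule, 4 cuts → 4 fragments:
  39–128 → 90 bp
  129–145 → 17 bp
  146–184 → 39 bp
  185–240 then 1–38 → 56 + 38 = 94 bp
Sorted largest to smallest: 94, 90, 39, 17 bp.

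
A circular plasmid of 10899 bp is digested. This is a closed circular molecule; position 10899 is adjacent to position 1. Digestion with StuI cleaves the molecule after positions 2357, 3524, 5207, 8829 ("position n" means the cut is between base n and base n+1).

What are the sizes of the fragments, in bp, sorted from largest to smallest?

4427, 3622, 1683, 1167 bp

Circular molecule, 4 cuts → 4 fragments:
  3524 − 2357 = 1167 bp
  5207 − 3524 = 1683 bp
  8829 − 5207 = 3622 bp
  wrap: 10899 − 8829 + 2357 = 4427 bp
Sorted largest to smallest: 4427, 3622, 1683, 1167 bp.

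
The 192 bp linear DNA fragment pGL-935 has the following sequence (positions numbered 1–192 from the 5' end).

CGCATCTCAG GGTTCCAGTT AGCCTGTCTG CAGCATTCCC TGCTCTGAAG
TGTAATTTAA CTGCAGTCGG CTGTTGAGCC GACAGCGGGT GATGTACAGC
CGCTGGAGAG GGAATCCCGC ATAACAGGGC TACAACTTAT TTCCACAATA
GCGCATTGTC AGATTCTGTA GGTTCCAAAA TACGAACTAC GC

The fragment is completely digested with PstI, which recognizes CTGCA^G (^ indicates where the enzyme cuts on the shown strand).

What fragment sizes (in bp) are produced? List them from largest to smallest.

127, 33, 32 bp

PstI sites (CTGCAG) start at positions 28, 61.
PstI cuts after base 5 of each site (before the last base), so after positions 32, 65.
Linear molecule, 2 cuts → 3 fragments:
  1–32 → 32 bp
  33–65 → 33 bp
  66–192 → 127 bp
Sorted largest to smallest: 127, 33, 32 bp.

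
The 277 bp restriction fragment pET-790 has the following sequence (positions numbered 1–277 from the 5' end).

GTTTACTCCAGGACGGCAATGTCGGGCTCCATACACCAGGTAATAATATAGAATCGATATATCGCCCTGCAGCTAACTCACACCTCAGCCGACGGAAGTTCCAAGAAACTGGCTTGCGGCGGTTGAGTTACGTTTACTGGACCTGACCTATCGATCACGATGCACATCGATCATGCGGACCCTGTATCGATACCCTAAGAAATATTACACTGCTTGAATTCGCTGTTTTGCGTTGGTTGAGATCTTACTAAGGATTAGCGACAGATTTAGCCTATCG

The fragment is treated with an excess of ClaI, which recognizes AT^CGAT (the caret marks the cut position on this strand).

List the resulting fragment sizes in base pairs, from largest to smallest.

97, 90, 54, 20, 16 bp

ClaI sites (ATCGAT) start at positions 53, 150, 166, 186.
ClaI cuts after base 2 of each site, so after positions 54, 151, 167, 187.
Linear molecule, 4 cuts → 5 fragments:
  1–54 → 54 bp
  55–151 → 97 bp
  152–167 → 16 bp
  168–187 → 20 bp
  188–277 → 90 bp
Sorted largest to smallest: 97, 90, 54, 20, 16 bp.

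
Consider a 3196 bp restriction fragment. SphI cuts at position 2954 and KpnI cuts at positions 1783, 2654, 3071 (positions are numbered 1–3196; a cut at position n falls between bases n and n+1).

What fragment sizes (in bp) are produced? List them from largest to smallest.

Combined cut positions (sorted): 1783, 2654, 2954, 3071.
Linear molecule, 4 cuts → 5 fragments:
  1783 − 0 = 1783 bp
  2654 − 1783 = 871 bp
  2954 − 2654 = 300 bp
  3071 − 2954 = 117 bp
  3196 − 3071 = 125 bp
Sorted largest to smallest: 1783, 871, 300, 125, 117 bp.

1783, 871, 300, 125, 117 bp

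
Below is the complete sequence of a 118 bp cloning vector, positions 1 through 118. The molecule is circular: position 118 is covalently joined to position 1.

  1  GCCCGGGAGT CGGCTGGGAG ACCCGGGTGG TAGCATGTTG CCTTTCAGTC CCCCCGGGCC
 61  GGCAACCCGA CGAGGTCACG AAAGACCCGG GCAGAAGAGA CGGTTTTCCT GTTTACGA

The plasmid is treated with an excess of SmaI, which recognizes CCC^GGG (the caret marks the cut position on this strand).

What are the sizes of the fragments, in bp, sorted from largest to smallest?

SmaI sites (CCCGGG) start at positions 2, 22, 53, 86.
SmaI cuts after base 3 of each site, so after positions 4, 24, 55, 88.
Circular molecule, 4 cuts → 4 fragments:
  5–24 → 20 bp
  25–55 → 31 bp
  56–88 → 33 bp
  89–118 then 1–4 → 30 + 4 = 34 bp
Sorted largest to smallest: 34, 33, 31, 20 bp.

34, 33, 31, 20 bp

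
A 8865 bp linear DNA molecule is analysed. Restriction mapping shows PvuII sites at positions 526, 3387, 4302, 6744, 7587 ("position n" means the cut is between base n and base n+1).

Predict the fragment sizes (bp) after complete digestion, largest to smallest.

2861, 2442, 1278, 915, 843, 526 bp

Linear molecule, 5 cuts → 6 fragments:
  526 − 0 = 526 bp
  3387 − 526 = 2861 bp
  4302 − 3387 = 915 bp
  6744 − 4302 = 2442 bp
  7587 − 6744 = 843 bp
  8865 − 7587 = 1278 bp
Sorted largest to smallest: 2861, 2442, 1278, 915, 843, 526 bp.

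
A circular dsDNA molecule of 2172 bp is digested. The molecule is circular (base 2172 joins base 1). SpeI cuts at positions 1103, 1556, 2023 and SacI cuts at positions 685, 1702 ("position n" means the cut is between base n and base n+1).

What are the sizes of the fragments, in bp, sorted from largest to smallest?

834, 453, 418, 321, 146 bp

Combined cut positions (sorted): 685, 1103, 1556, 1702, 2023.
Circular molecule, 5 cuts → 5 fragments:
  1103 − 685 = 418 bp
  1556 − 1103 = 453 bp
  1702 − 1556 = 146 bp
  2023 − 1702 = 321 bp
  wrap: 2172 − 2023 + 685 = 834 bp
Sorted largest to smallest: 834, 453, 418, 321, 146 bp.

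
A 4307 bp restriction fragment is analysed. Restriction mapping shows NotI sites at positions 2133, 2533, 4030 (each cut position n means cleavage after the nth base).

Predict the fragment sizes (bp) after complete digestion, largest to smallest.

2133, 1497, 400, 277 bp

Linear molecule, 3 cuts → 4 fragments:
  2133 − 0 = 2133 bp
  2533 − 2133 = 400 bp
  4030 − 2533 = 1497 bp
  4307 − 4030 = 277 bp
Sorted largest to smallest: 2133, 1497, 400, 277 bp.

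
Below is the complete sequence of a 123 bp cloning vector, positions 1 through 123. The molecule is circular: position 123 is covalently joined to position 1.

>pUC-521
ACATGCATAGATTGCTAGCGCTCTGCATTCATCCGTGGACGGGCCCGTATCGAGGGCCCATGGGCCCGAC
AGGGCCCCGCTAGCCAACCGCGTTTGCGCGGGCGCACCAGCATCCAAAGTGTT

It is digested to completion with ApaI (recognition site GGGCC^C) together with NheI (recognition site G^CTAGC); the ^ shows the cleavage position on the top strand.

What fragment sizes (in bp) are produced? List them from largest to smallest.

ApaI sites (GGGCCC) start at positions 41, 54, 62, 72.
ApaI cuts after base 5 of each site (before the last base), so after positions 45, 58, 66, 76.
NheI sites (GCTAGC) start at positions 14, 79.
NheI cuts after the first base of each site, so after positions 14, 79.
Combined cut positions: 14, 45, 58, 66, 76, 79.
Circular molecule, 6 cuts → 6 fragments:
  15–45 → 31 bp
  46–58 → 13 bp
  59–66 → 8 bp
  67–76 → 10 bp
  77–79 → 3 bp
  80–123 then 1–14 → 44 + 14 = 58 bp
Sorted largest to smallest: 58, 31, 13, 10, 8, 3 bp.

58, 31, 13, 10, 8, 3 bp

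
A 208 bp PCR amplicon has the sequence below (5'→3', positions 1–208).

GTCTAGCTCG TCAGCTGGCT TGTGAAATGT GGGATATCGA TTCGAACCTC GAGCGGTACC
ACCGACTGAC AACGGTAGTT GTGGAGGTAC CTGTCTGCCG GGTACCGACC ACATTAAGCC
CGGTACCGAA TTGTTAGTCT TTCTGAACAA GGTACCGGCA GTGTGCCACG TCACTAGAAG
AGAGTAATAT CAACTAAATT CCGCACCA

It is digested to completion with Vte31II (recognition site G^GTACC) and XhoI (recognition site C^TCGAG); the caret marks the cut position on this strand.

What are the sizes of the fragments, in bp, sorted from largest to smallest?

57, 48, 31, 29, 21, 15, 7 bp

Vte31II sites (GGTACC) start at positions 55, 86, 101, 122, 151.
Vte31II cuts after the first base of each site, so after positions 55, 86, 101, 122, 151.
The XhoI site (CTCGAG) starts at position 48.
XhoI cuts after the first base of each site, so after position 48.
Combined cut positions: 48, 55, 86, 101, 122, 151.
Linear molecule, 6 cuts → 7 fragments:
  1–48 → 48 bp
  49–55 → 7 bp
  56–86 → 31 bp
  87–101 → 15 bp
  102–122 → 21 bp
  123–151 → 29 bp
  152–208 → 57 bp
Sorted largest to smallest: 57, 48, 31, 29, 21, 15, 7 bp.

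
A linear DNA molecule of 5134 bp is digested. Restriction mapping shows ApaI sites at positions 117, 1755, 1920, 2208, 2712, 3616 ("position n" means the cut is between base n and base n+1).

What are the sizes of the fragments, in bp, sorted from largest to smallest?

1638, 1518, 904, 504, 288, 165, 117 bp

Linear molecule, 6 cuts → 7 fragments:
  117 − 0 = 117 bp
  1755 − 117 = 1638 bp
  1920 − 1755 = 165 bp
  2208 − 1920 = 288 bp
  2712 − 2208 = 504 bp
  3616 − 2712 = 904 bp
  5134 − 3616 = 1518 bp
Sorted largest to smallest: 1638, 1518, 904, 504, 288, 165, 117 bp.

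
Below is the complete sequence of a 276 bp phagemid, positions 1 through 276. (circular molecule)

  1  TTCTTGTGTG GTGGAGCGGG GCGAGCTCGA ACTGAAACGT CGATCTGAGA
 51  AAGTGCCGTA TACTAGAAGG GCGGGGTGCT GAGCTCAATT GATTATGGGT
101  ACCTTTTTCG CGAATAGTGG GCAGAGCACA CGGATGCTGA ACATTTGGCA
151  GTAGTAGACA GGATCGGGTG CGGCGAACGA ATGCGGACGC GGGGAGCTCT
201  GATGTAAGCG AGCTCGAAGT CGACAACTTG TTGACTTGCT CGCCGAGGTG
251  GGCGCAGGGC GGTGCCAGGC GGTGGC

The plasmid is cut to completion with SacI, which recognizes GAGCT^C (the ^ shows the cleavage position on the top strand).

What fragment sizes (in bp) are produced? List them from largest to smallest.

113, 89, 58, 16 bp

SacI sites (GAGCTC) start at positions 23, 81, 194, 210.
SacI cuts after base 5 of each site (before the last base), so after positions 27, 85, 198, 214.
Circular molecule, 4 cuts → 4 fragments:
  28–85 → 58 bp
  86–198 → 113 bp
  199–214 → 16 bp
  215–276 then 1–27 → 62 + 27 = 89 bp
Sorted largest to smallest: 113, 89, 58, 16 bp.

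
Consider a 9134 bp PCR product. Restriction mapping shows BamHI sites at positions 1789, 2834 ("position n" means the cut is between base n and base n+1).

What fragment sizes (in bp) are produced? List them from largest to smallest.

Linear molecule, 2 cuts → 3 fragments:
  1789 − 0 = 1789 bp
  2834 − 1789 = 1045 bp
  9134 − 2834 = 6300 bp
Sorted largest to smallest: 6300, 1789, 1045 bp.

6300, 1789, 1045 bp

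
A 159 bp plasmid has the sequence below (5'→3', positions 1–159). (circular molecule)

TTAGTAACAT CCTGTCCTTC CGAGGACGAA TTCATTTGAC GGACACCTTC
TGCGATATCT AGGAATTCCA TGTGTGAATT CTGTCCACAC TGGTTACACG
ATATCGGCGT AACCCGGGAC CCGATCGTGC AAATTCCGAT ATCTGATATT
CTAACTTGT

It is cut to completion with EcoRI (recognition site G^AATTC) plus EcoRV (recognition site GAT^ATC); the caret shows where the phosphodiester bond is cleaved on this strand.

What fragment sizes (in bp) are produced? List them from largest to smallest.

47, 38, 28, 26, 13, 7 bp

EcoRI sites (GAATTC) start at positions 28, 63, 76.
EcoRI cuts after the first base of each site, so after positions 28, 63, 76.
EcoRV sites (GATATC) start at positions 54, 100, 138.
EcoRV cuts after base 3 of each site, so after positions 56, 102, 140.
Combined cut positions: 28, 56, 63, 76, 102, 140.
Circular molecule, 6 cuts → 6 fragments:
  29–56 → 28 bp
  57–63 → 7 bp
  64–76 → 13 bp
  77–102 → 26 bp
  103–140 → 38 bp
  141–159 then 1–28 → 19 + 28 = 47 bp
Sorted largest to smallest: 47, 38, 28, 26, 13, 7 bp.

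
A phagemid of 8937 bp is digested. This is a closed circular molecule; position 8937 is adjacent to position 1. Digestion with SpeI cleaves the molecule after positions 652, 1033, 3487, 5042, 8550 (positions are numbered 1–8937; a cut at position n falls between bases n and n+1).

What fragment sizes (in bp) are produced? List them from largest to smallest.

Circular molecule, 5 cuts → 5 fragments:
  1033 − 652 = 381 bp
  3487 − 1033 = 2454 bp
  5042 − 3487 = 1555 bp
  8550 − 5042 = 3508 bp
  wrap: 8937 − 8550 + 652 = 1039 bp
Sorted largest to smallest: 3508, 2454, 1555, 1039, 381 bp.

3508, 2454, 1555, 1039, 381 bp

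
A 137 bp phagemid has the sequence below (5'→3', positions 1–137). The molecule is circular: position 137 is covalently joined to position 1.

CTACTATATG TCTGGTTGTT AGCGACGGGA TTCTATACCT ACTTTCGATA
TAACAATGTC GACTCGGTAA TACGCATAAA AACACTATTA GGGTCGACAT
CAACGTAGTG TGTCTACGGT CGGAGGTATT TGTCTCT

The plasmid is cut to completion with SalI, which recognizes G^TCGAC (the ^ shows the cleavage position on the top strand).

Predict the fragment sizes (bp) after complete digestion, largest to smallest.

102, 35 bp

SalI sites (GTCGAC) start at positions 58, 93.
SalI cuts after the first base of each site, so after positions 58, 93.
Circular molecule, 2 cuts → 2 fragments:
  59–93 → 35 bp
  94–137 then 1–58 → 44 + 58 = 102 bp
Sorted largest to smallest: 102, 35 bp.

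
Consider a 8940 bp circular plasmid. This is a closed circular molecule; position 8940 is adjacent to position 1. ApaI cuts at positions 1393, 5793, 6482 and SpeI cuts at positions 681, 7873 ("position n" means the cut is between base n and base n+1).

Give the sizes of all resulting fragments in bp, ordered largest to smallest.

4400, 1748, 1391, 712, 689 bp

Combined cut positions (sorted): 681, 1393, 5793, 6482, 7873.
Circular molecule, 5 cuts → 5 fragments:
  1393 − 681 = 712 bp
  5793 − 1393 = 4400 bp
  6482 − 5793 = 689 bp
  7873 − 6482 = 1391 bp
  wrap: 8940 − 7873 + 681 = 1748 bp
Sorted largest to smallest: 4400, 1748, 1391, 712, 689 bp.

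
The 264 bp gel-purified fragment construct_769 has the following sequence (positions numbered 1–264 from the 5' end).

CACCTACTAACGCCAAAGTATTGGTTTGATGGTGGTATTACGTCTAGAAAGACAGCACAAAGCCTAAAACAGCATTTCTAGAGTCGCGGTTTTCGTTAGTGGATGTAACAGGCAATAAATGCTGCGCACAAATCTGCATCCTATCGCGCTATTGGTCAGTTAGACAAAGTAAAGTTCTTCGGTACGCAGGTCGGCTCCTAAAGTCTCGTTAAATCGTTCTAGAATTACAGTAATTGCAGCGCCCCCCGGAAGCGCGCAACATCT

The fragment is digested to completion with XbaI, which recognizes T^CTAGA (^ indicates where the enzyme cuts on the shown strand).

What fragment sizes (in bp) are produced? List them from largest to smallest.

XbaI sites (TCTAGA) start at positions 43, 77, 218.
XbaI cuts after the first base of each site, so after positions 43, 77, 218.
Linear molecule, 3 cuts → 4 fragments:
  1–43 → 43 bp
  44–77 → 34 bp
  78–218 → 141 bp
  219–264 → 46 bp
Sorted largest to smallest: 141, 46, 43, 34 bp.

141, 46, 43, 34 bp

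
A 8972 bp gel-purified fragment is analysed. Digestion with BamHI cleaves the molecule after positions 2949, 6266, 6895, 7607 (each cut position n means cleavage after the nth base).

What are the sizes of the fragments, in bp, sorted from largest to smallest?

Linear molecule, 4 cuts → 5 fragments:
  2949 − 0 = 2949 bp
  6266 − 2949 = 3317 bp
  6895 − 6266 = 629 bp
  7607 − 6895 = 712 bp
  8972 − 7607 = 1365 bp
Sorted largest to smallest: 3317, 2949, 1365, 712, 629 bp.

3317, 2949, 1365, 712, 629 bp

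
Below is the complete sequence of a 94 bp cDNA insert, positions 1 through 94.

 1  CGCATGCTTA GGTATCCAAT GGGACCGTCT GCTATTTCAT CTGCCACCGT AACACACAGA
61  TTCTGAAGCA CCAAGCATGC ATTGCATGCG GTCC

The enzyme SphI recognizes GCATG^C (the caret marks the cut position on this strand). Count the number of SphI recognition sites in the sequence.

3

GCATGC occurs starting at positions 2, 75, 84.
SphI cuts at 3 sites.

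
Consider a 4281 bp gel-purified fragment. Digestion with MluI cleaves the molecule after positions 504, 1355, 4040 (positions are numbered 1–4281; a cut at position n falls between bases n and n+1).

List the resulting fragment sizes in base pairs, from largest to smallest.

Linear molecule, 3 cuts → 4 fragments:
  504 − 0 = 504 bp
  1355 − 504 = 851 bp
  4040 − 1355 = 2685 bp
  4281 − 4040 = 241 bp
Sorted largest to smallest: 2685, 851, 504, 241 bp.

2685, 851, 504, 241 bp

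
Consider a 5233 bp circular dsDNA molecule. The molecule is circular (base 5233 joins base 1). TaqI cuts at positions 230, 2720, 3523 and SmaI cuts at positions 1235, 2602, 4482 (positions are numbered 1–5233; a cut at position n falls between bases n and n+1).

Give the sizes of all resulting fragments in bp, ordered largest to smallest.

Combined cut positions (sorted): 230, 1235, 2602, 2720, 3523, 4482.
Circular molecule, 6 cuts → 6 fragments:
  1235 − 230 = 1005 bp
  2602 − 1235 = 1367 bp
  2720 − 2602 = 118 bp
  3523 − 2720 = 803 bp
  4482 − 3523 = 959 bp
  wrap: 5233 − 4482 + 230 = 981 bp
Sorted largest to smallest: 1367, 1005, 981, 959, 803, 118 bp.

1367, 1005, 981, 959, 803, 118 bp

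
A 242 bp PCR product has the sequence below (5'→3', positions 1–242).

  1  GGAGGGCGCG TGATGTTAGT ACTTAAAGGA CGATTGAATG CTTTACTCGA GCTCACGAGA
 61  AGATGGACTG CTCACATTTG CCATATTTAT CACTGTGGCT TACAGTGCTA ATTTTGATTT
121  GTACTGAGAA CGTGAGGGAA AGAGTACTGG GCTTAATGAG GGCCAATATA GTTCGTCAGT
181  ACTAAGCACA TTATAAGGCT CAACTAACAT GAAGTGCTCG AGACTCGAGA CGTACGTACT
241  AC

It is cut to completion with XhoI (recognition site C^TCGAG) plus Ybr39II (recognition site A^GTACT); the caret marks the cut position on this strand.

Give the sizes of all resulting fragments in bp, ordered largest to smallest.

XhoI sites (CTCGAG) start at positions 46, 217, 224.
XhoI cuts after the first base of each site, so after positions 46, 217, 224.
Ybr39II sites (AGTACT) start at positions 18, 143, 178.
Ybr39II cuts after the first base of each site, so after positions 18, 143, 178.
Combined cut positions: 18, 46, 143, 178, 217, 224.
Linear molecule, 6 cuts → 7 fragments:
  1–18 → 18 bp
  19–46 → 28 bp
  47–143 → 97 bp
  144–178 → 35 bp
  179–217 → 39 bp
  218–224 → 7 bp
  225–242 → 18 bp
Sorted largest to smallest: 97, 39, 35, 28, 18, 18, 7 bp.

97, 39, 35, 28, 18, 18, 7 bp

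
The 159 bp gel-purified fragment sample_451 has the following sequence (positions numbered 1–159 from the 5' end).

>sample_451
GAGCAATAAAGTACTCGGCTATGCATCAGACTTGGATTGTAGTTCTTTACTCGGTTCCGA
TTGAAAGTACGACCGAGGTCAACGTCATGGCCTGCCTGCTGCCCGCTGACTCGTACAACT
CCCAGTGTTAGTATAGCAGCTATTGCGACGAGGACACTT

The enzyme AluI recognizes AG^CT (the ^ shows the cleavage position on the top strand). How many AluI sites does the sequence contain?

AGCT occurs starting at position 138.
AluI cuts at 1 site.

1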